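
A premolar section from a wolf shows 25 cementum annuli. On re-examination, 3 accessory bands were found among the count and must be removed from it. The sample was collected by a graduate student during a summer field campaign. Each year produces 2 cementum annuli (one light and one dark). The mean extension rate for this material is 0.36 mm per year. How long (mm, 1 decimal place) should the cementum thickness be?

Adjusted count: 25 − 3 = 22 cementum annuli.
Dividing by 2 cementum annuli per year: 22 / 2 = 11 years.
Predicted length = 0.36 mm/year × 11 years = 4.0 mm.

4.0 mm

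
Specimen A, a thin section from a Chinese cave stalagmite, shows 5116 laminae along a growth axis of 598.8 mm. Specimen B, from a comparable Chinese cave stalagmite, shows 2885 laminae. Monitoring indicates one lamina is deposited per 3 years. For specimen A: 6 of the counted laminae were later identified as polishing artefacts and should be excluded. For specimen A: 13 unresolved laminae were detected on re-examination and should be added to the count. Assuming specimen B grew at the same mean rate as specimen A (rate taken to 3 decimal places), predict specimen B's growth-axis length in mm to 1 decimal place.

337.5 mm

Specimen A: correcting the raw count gives 5116 − 6 + 13 = 5123 true laminae.
Specimen A: multiplying by 3 years per lamina: 5123 × 3 = 15369 years.
A: Mean rate = 598.8 mm / 15369 years ≈ 0.039 mm/yr.
Specimen B: multiplying by 3 years per lamina: 2885 × 3 = 8655 years. For B, 0.039 mm/year × 8655 years = 337.5 mm.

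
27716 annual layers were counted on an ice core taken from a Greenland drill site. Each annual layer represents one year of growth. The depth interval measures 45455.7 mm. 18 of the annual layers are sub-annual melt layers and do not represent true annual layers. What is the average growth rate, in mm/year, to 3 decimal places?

Adjusted count: 27716 − 18 = 27698 annual layers.
Mean rate = 45455.7 mm / 27698 years ≈ 1.641 mm/year.

1.641 mm/year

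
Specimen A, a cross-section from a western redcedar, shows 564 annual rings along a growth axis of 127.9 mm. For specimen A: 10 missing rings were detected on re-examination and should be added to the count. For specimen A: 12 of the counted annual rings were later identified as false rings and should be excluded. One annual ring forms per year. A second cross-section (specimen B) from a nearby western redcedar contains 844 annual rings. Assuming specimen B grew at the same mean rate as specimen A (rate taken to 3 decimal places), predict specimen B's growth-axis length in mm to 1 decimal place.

192.4 mm

Specimen A: correcting the raw count gives 564 − 12 + 10 = 562 true annual rings.
A: 127.9 mm over 562 years gives 127.9 / 562 ≈ 0.228 mm/yr.
B's length ≈ 0.228 × 844 = 192.4 mm.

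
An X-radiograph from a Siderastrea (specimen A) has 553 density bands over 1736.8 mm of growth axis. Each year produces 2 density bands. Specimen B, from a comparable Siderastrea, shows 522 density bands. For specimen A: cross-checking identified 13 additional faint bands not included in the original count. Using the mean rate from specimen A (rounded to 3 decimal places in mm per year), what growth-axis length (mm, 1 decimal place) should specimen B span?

1601.8 mm

Specimen A: after corrections the count is 553 + 13 = 566 density bands.
Specimen A: dividing by 2 density bands per year: 566 / 2 = 283 years.
A: Extension rate ≈ 1736.8 / 283 = 6.137 mm/year.
Specimen B: 522 density bands at 2 per year is 522 / 2 = 261 years. Length of B = 6.137 × 261 = 1601.8 mm.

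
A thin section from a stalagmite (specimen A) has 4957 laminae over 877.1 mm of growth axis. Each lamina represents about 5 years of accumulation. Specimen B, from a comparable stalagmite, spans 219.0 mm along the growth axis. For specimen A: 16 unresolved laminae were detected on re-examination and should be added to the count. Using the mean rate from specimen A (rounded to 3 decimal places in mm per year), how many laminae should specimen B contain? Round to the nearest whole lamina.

1251 laminae

Specimen A: adjusted count: 4957 + 16 = 4973 laminae.
Specimen A: at 5 years per lamina, 4973 × 5 = 24865 years.
A: 877.1 mm over 24865 years gives 877.1 / 24865 ≈ 0.035 mm per year.
B spans 219.0 / 0.035 = 6257.14 years; at 5 years per lamina that is 6257.14 / 5 ≈ 1251 laminae.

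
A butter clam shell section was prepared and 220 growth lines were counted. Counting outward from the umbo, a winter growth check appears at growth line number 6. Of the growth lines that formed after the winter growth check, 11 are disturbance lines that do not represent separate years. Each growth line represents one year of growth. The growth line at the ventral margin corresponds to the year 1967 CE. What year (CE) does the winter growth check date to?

1764 CE

The winter growth check sits at growth line 6 from the umbo, so 220 − 6 = 214 growth lines formed after it.
Removing the 11 false growth lines leaves 214 − 11 = 203 true growth lines beyond the winter growth check.
The growth line at the ventral margin is 1967 CE, so the winter growth check dates to 1967 − 203 = 1764 CE.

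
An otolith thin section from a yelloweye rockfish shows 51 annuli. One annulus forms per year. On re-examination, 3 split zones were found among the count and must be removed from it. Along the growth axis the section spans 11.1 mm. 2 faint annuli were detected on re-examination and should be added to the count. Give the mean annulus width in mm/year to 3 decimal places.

0.222 mm/year

Adjusted count: 51 − 3 + 2 = 50 annuli.
11.1 mm over 50 years gives 11.1 / 50 ≈ 0.222 mm/year.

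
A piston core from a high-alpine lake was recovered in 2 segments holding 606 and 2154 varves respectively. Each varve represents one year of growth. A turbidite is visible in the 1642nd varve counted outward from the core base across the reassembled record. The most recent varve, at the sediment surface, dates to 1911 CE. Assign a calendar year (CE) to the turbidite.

793 CE

Total varves = 606 + 2154 = 2760.
2760 − 1642 = 1118 varves lie beyond the turbidite toward the sediment surface.
The varve at the sediment surface is 1911 CE, so the turbidite dates to 1911 − 1118 = 793 CE.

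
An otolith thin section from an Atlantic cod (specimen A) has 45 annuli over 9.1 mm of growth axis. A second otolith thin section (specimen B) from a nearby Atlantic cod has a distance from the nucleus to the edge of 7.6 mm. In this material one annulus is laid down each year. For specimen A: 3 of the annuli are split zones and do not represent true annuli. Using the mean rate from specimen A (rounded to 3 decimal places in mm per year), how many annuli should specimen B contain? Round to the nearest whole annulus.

35 annuli

Specimen A: correcting the raw count gives 45 − 3 = 42 true annuli.
A: 9.1 mm over 42 years gives 9.1 / 42 ≈ 0.217 mm/yr.
For B, 7.6 / 0.217 = 35.02 years ≈ 35 annuli.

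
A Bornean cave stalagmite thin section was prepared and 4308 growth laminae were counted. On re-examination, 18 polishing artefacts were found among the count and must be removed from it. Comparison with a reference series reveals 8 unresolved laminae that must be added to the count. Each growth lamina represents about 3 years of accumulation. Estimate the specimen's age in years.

Correcting the raw count gives 4308 − 18 + 8 = 4298 true growth laminae.
Multiplying by 3 years per growth lamina: 4298 × 3 = 12894 years.

12894 years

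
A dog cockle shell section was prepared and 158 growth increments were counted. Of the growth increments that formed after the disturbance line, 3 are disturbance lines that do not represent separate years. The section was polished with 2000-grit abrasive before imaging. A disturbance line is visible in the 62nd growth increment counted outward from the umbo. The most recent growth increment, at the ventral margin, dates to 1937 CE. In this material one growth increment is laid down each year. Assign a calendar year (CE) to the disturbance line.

1844 CE

158 − 62 = 96 growth increments lie beyond the disturbance line toward the ventral margin.
Removing the 3 false growth increments leaves 96 − 3 = 93 true growth increments beyond the disturbance line.
1937 − 93 = 1844 CE.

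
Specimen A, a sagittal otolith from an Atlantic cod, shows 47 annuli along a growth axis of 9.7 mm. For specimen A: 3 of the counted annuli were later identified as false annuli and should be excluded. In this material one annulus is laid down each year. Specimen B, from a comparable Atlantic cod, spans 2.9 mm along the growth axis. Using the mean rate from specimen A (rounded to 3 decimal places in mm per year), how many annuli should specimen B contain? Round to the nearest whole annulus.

Specimen A: true annulus count = 47 − 3 = 44.
A: Extension rate ≈ 9.7 / 44 = 0.220 mm per year.
B spans 2.9 / 0.220 = 13.18 years ≈ 13 annuli.

13 annuli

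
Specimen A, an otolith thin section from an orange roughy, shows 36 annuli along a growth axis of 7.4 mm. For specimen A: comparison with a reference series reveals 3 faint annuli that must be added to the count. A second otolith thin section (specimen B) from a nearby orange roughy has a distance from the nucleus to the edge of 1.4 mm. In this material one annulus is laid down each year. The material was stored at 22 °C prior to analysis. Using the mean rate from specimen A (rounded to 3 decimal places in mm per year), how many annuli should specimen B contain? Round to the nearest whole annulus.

Specimen A: true annulus count = 36 + 3 = 39.
A: Mean rate = 7.4 mm / 39 years ≈ 0.190 mm per year.
For B, 1.4 / 0.190 = 7.37 years ≈ 7 annuli.

7 annuli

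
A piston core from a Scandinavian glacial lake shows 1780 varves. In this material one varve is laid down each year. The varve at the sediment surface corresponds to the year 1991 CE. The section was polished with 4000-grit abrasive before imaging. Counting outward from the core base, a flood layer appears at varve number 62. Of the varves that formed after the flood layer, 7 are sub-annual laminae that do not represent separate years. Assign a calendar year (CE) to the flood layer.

The flood layer sits at varve 62 from the core base, so 1780 − 62 = 1718 varves formed after it.
1718 − 7 false = 1711 true varves after the flood layer.
1991 − 1711 = 280 CE.

280 CE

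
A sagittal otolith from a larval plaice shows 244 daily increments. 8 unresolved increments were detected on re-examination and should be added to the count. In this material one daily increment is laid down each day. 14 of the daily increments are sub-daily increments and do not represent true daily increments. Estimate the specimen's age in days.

Adjusted count: 244 − 14 + 8 = 238 daily increments.
One daily increment per day makes the duration 238 days.

238 d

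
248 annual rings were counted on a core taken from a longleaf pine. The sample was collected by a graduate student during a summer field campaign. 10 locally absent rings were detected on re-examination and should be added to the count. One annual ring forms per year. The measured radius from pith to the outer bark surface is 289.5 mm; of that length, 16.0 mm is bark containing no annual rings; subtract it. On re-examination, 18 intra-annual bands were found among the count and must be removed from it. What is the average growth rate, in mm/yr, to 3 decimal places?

After corrections the count is 248 − 18 + 10 = 240 annual rings.
Net length = 289.5 − 16.0 = 273.5 mm.
Extension rate ≈ 273.5 / 240 = 1.140 mm/yr.

1.140 mm/yr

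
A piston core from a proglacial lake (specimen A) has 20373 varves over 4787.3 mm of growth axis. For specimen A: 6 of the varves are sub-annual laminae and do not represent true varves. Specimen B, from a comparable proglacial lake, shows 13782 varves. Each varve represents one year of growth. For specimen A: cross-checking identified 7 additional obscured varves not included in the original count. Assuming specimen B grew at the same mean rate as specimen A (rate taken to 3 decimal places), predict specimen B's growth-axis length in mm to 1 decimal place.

3238.8 mm

Specimen A: true varve count = 20373 − 6 + 7 = 20374.
A: 4787.3 mm over 20374 years gives 4787.3 / 20374 ≈ 0.235 mm/year.
Length of B = 0.235 × 13782 = 3238.8 mm.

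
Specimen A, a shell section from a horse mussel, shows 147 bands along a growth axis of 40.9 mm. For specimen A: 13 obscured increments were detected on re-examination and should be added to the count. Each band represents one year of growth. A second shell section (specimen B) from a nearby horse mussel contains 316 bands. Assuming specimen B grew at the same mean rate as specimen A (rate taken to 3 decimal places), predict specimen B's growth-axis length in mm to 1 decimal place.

Specimen A: true band count = 147 + 13 = 160.
A: Mean rate = 40.9 mm / 160 years ≈ 0.256 mm per year.
B's length ≈ 0.256 × 316 = 80.9 mm.

80.9 mm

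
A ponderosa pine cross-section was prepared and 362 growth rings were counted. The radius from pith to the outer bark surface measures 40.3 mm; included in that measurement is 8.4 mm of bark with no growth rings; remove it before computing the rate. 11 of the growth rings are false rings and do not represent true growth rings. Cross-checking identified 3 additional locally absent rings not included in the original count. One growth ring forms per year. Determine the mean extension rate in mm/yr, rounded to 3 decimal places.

0.090 mm/yr

Adjusted count: 362 − 11 + 3 = 354 growth rings.
Net length = 40.3 − 8.4 = 31.9 mm.
31.9 mm over 354 years gives 31.9 / 354 ≈ 0.090 mm/yr.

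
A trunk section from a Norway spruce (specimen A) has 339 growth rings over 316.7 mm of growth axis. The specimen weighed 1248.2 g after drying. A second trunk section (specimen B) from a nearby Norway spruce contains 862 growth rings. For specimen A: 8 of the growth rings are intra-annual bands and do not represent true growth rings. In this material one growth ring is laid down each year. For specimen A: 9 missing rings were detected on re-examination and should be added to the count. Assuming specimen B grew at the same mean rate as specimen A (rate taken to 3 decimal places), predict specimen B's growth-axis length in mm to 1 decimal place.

Specimen A: adjusted count: 339 − 8 + 9 = 340 growth rings.
A: 316.7 mm over 340 years gives 316.7 / 340 ≈ 0.931 mm per year.
Length of B = 0.931 × 862 = 802.5 mm.

802.5 mm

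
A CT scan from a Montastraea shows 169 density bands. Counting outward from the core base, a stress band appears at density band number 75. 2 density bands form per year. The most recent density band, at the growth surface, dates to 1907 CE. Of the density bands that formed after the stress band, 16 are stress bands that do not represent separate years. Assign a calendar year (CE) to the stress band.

1868 CE

The stress band sits at density band 75 from the core base, so 169 − 75 = 94 density bands formed after it.
Removing the 16 false density bands leaves 94 − 16 = 78 true density bands beyond the stress band.
78 density bands at 2 per year is 78 / 2 = 39 years.
The density band at the growth surface is 1907 CE, so the stress band dates to 1907 − 39 = 1868 CE.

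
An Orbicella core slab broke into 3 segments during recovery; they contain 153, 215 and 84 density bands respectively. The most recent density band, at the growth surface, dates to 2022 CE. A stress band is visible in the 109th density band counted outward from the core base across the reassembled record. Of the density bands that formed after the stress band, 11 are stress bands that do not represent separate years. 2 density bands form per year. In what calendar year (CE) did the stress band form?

1856 CE

Total density bands = 153 + 215 + 84 = 452.
The stress band sits at density band 109 from the core base, so 452 − 109 = 343 density bands formed after it.
Removing the 11 false density bands leaves 343 − 11 = 332 true density bands beyond the stress band.
Dividing by 2 density bands per year: 332 / 2 = 166 years.
The density band at the growth surface is 2022 CE, so the stress band dates to 2022 − 166 = 1856 CE.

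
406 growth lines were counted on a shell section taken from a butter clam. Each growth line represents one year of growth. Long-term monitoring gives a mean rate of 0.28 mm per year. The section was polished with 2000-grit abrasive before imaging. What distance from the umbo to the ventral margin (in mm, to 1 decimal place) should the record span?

The record spans 406 years at 0.28 mm per year.
406 years at 0.28 mm/year gives 0.28 × 406 = 113.7 mm.

113.7 mm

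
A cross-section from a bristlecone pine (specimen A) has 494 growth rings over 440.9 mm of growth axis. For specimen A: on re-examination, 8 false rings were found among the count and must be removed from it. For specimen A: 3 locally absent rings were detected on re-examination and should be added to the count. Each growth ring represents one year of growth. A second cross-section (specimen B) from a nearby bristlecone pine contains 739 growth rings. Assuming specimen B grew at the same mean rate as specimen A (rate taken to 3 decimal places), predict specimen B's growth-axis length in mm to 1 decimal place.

666.6 mm

Specimen A: after corrections the count is 494 − 8 + 3 = 489 growth rings.
A: Mean rate = 440.9 mm / 489 years ≈ 0.902 mm/yr.
For B, 0.902 mm/year × 739 years = 666.6 mm.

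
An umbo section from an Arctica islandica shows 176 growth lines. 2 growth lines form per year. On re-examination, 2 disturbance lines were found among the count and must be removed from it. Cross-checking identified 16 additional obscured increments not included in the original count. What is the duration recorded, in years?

True growth line count = 176 − 2 + 16 = 190.
Dividing by 2 growth lines per year: 190 / 2 = 95 years.

95 yr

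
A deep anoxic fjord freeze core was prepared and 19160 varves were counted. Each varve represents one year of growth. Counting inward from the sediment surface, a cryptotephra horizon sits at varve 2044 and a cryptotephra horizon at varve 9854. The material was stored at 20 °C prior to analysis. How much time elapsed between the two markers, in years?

7810 years

Separation: 9854 − 2044 = 7810 varves.
One varve per year makes the interval 7810 years.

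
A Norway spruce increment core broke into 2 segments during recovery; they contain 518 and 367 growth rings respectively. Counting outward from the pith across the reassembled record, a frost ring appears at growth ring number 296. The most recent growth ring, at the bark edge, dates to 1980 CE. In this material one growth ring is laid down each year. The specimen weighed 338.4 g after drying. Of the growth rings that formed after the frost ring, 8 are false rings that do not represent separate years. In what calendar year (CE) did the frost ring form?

1399 CE

Total growth rings = 518 + 367 = 885.
885 − 296 = 589 growth rings lie beyond the frost ring toward the bark edge.
Excluding 8 false growth rings: 589 − 8 = 581.
1980 − 581 = 1399 CE.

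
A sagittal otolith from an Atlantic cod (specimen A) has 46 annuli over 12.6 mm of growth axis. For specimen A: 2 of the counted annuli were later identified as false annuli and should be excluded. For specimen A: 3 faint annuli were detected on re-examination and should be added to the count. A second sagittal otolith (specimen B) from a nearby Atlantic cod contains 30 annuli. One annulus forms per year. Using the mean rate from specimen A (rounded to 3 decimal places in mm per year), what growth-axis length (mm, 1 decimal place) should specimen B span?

8.0 mm

Specimen A: correcting the raw count gives 46 − 2 + 3 = 47 true annuli.
A: Mean rate = 12.6 mm / 47 years ≈ 0.268 mm per year.
B's length ≈ 0.268 × 30 = 8.0 mm.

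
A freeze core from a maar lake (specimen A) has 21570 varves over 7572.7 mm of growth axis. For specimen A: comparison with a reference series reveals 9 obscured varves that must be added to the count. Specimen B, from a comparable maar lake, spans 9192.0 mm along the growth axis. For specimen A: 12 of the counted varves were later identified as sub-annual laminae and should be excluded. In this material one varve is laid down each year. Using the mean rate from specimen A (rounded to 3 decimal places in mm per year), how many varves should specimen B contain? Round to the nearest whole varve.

Specimen A: true varve count = 21570 − 12 + 9 = 21567.
A: Mean rate = 7572.7 mm / 21567 years ≈ 0.351 mm per year.
B spans 9192.0 / 0.351 = 26188.03 years ≈ 26188 varves.

26188 varves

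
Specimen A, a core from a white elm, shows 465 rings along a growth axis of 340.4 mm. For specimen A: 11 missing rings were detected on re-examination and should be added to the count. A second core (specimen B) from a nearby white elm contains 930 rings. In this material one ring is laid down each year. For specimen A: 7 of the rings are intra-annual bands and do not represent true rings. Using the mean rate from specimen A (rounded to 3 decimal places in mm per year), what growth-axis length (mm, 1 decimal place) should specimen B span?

Specimen A: true ring count = 465 − 7 + 11 = 469.
A: 340.4 mm over 469 years gives 340.4 / 469 ≈ 0.726 mm per year.
B's length ≈ 0.726 × 930 = 675.2 mm.

675.2 mm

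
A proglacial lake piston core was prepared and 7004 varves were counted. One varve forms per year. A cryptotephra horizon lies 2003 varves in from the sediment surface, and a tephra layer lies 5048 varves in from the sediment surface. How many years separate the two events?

Separation: 5048 − 2003 = 3045 varves.
One varve per year makes the interval 3045 years.

3045 years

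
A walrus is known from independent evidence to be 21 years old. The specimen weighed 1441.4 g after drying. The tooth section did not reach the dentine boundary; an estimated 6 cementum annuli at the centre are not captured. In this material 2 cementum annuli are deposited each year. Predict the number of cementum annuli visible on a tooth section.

36 cementum annuli

21 years at 2 cementum annuli per year gives 21 × 2 = 42 cementum annuli.
42 − 6 missed = 36 cementum annuli expected in the prepared section.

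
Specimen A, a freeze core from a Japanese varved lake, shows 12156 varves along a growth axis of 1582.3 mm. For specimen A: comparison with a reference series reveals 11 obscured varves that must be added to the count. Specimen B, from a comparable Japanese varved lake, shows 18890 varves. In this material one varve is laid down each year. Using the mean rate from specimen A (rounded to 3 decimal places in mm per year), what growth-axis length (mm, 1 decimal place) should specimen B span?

2455.7 mm

Specimen A: adjusted count: 12156 + 11 = 12167 varves.
A: Mean rate = 1582.3 mm / 12167 years ≈ 0.130 mm/yr.
For B, 0.130 mm/year × 18890 years = 2455.7 mm.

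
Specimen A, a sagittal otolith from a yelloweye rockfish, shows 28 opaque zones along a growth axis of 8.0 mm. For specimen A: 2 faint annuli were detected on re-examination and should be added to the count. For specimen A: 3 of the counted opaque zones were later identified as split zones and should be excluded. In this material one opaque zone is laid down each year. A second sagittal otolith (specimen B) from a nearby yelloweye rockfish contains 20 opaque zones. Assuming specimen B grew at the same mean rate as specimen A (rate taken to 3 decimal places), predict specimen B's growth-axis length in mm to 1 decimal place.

5.9 mm

Specimen A: after corrections the count is 28 − 3 + 2 = 27 opaque zones.
A: Mean rate = 8.0 mm / 27 years ≈ 0.296 mm per year.
B's length ≈ 0.296 × 20 = 5.9 mm.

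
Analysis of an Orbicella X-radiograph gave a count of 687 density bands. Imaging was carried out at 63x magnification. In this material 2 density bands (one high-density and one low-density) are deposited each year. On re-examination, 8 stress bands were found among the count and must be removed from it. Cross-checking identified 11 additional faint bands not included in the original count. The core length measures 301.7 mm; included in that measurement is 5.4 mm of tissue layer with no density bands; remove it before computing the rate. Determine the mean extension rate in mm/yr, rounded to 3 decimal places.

True density band count = 687 − 8 + 11 = 690.
With 2 density bands per year, 690 / 2 = 345 years.
Net length = 301.7 − 5.4 = 296.3 mm.
Mean rate = 296.3 mm / 345 years ≈ 0.859 mm/yr.

0.859 mm/yr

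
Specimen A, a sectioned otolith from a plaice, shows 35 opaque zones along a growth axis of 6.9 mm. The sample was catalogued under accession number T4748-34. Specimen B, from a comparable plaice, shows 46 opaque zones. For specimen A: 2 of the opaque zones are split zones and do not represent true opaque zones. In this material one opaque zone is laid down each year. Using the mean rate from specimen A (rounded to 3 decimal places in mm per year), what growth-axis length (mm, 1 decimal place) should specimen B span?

Specimen A: true opaque zone count = 35 − 2 = 33.
A: Extension rate ≈ 6.9 / 33 = 0.209 mm per year.
Length of B = 0.209 × 46 = 9.6 mm.

9.6 mm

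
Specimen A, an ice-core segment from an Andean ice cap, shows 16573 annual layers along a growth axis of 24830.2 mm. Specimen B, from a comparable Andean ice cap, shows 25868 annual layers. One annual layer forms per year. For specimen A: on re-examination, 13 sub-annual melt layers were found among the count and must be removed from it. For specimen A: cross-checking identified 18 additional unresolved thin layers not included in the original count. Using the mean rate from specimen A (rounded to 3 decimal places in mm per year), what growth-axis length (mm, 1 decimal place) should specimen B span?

Specimen A: adjusted count: 16573 − 13 + 18 = 16578 annual layers.
A: 24830.2 mm over 16578 years gives 24830.2 / 16578 ≈ 1.498 mm per year.
Length of B = 1.498 × 25868 = 38750.3 mm.

38750.3 mm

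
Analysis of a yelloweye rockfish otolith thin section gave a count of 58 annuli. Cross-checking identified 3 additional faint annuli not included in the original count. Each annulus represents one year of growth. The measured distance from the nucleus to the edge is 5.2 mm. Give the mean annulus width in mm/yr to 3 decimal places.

True annulus count = 58 + 3 = 61.
Extension rate ≈ 5.2 / 61 = 0.085 mm/yr.

0.085 mm/yr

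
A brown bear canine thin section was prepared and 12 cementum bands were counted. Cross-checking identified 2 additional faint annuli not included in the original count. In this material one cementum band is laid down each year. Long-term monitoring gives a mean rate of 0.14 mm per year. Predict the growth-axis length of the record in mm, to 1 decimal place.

Adjusted count: 12 + 2 = 14 cementum bands.
Length ≈ 0.14 × 14 = 2.0 mm.

2.0 mm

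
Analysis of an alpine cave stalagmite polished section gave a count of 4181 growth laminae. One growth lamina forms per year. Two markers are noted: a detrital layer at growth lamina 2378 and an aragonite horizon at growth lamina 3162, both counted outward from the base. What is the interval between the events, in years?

3162 − 2378 = 784 growth laminae lie between the two events.
At one growth lamina per year, 784 years elapsed between them.

784 years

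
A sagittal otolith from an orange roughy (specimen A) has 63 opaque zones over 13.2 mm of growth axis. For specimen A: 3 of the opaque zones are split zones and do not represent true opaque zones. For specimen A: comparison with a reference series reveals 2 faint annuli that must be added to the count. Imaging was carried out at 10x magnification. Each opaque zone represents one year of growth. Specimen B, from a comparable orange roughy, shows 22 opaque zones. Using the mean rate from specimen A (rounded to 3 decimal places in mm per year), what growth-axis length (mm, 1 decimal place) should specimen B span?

4.7 mm

Specimen A: true opaque zone count = 63 − 3 + 2 = 62.
A: 13.2 mm over 62 years gives 13.2 / 62 ≈ 0.213 mm/year.
For B, 0.213 mm/year × 22 years = 4.7 mm.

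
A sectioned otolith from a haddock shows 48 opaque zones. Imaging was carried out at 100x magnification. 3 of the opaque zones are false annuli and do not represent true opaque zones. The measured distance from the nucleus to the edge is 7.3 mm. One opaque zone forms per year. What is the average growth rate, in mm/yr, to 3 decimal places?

True opaque zone count = 48 − 3 = 45.
7.3 mm over 45 years gives 7.3 / 45 ≈ 0.162 mm/yr.

0.162 mm/yr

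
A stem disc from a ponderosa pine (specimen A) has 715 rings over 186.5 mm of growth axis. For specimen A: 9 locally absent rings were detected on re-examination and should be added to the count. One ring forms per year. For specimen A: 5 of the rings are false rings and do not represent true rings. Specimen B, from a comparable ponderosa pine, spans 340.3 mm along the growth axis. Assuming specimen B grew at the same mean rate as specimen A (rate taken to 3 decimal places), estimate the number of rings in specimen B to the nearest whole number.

Specimen A: correcting the raw count gives 715 − 5 + 9 = 719 true rings.
A: Mean rate = 186.5 mm / 719 years ≈ 0.259 mm/yr.
Specimen B: 340.3 mm / 0.259 mm per year = 1313.90 years ≈ 1314 rings.

1314 rings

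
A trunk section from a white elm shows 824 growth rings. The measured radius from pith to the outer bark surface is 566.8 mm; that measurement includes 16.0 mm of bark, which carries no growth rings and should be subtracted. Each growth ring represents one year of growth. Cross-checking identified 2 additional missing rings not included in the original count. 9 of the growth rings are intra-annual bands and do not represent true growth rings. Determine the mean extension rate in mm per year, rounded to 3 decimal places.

0.674 mm per year

Correcting the raw count gives 824 − 9 + 2 = 817 true growth rings.
Removing the 16.0 mm offcut leaves 566.8 − 16.0 = 550.8 mm.
Extension rate ≈ 550.8 / 817 = 0.674 mm per year.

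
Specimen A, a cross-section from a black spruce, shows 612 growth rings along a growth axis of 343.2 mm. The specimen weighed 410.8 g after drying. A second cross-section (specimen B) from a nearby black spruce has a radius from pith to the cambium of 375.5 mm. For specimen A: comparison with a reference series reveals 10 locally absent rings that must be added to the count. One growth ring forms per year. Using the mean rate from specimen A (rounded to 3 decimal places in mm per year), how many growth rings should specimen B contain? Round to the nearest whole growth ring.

680 growth rings

Specimen A: adjusted count: 612 + 10 = 622 growth rings.
A: 343.2 mm over 622 years gives 343.2 / 622 ≈ 0.552 mm/year.
B spans 375.5 / 0.552 = 680.25 years ≈ 680 growth rings.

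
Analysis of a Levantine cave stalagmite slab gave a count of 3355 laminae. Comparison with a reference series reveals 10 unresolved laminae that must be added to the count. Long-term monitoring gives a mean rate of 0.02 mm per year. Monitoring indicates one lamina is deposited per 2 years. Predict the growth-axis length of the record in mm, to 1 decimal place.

True lamina count = 3355 + 10 = 3365.
At 2 years per lamina, 3365 × 2 = 6730 years.
Length ≈ 0.02 × 6730 = 134.6 mm.

134.6 mm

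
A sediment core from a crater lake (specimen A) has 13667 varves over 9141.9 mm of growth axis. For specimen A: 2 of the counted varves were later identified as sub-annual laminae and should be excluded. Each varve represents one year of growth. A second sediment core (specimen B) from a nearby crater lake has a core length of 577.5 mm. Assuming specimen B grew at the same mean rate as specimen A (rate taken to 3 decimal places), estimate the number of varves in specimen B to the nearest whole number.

863 varves

Specimen A: true varve count = 13667 − 2 = 13665.
A: Extension rate ≈ 9141.9 / 13665 = 0.669 mm per year.
B spans 577.5 / 0.669 = 863.23 years ≈ 863 varves.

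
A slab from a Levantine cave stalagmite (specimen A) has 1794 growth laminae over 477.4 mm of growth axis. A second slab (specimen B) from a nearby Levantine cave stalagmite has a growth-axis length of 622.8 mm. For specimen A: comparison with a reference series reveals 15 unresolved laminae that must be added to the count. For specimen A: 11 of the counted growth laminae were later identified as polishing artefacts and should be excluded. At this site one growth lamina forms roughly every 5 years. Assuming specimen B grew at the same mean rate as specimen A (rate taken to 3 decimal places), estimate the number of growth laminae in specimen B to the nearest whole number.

2350 growth laminae

Specimen A: adjusted count: 1794 − 11 + 15 = 1798 growth laminae.
Specimen A: 1798 growth laminae at 5 years each span 1798 × 5 = 8990 years.
A: Extension rate ≈ 477.4 / 8990 = 0.053 mm/yr.
B spans 622.8 / 0.053 = 11750.94 years; at 5 years per growth lamina that is 11750.94 / 5 ≈ 2350 growth laminae.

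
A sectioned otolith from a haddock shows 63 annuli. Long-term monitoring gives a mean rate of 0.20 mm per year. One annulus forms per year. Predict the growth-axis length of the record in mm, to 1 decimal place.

The record spans 63 years at 0.20 mm per year.
63 years at 0.20 mm/year gives 0.20 × 63 = 12.6 mm.

12.6 mm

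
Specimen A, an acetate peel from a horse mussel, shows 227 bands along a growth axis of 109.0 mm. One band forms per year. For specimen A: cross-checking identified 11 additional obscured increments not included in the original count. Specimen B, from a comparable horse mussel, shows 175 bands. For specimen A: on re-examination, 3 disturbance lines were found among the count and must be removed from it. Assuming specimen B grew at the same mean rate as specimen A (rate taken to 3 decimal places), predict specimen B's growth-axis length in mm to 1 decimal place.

Specimen A: adjusted count: 227 − 3 + 11 = 235 bands.
A: 109.0 mm over 235 years gives 109.0 / 235 ≈ 0.464 mm/year.
For B, 0.464 mm/year × 175 years = 81.2 mm.

81.2 mm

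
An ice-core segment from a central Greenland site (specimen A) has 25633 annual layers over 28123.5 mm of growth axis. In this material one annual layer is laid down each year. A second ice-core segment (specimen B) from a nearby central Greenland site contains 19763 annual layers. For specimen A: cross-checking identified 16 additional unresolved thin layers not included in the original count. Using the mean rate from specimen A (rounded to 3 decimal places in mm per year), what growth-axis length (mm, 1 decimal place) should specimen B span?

21660.2 mm

Specimen A: adjusted count: 25633 + 16 = 25649 annual layers.
A: 28123.5 mm over 25649 years gives 28123.5 / 25649 ≈ 1.096 mm per year.
Length of B = 1.096 × 19763 = 21660.2 mm.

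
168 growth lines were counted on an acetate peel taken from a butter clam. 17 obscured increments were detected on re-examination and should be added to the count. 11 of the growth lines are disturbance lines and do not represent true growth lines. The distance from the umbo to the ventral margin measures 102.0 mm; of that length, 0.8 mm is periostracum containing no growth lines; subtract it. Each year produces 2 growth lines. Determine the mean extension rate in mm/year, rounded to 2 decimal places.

1.16 mm/year

Correcting the raw count gives 168 − 11 + 17 = 174 true growth lines.
Dividing by 2 growth lines per year: 174 / 2 = 87 years.
Removing the 0.8 mm offcut leaves 102.0 − 0.8 = 101.2 mm.
Extension rate ≈ 101.2 / 87 = 1.16 mm/year.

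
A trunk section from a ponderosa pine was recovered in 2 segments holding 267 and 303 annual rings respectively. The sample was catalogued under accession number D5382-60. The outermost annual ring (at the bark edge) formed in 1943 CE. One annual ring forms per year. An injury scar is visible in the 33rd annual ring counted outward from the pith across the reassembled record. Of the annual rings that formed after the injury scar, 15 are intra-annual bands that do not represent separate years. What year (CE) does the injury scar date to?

1421 CE

Total annual rings = 267 + 303 = 570.
Between annual ring 33 and the bark edge there are 570 − 33 = 537 annual rings.
Excluding 15 false annual rings: 537 − 15 = 522.
Counting back 522 years from 1943 CE places the injury scar in 1943 − 522 = 1421 CE.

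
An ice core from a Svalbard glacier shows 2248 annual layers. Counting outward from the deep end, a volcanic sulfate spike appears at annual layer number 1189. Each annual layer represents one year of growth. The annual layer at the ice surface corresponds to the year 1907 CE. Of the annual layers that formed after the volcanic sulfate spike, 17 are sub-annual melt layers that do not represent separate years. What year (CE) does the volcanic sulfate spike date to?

Between annual layer 1189 and the ice surface there are 2248 − 1189 = 1059 annual layers.
Excluding 17 false annual layers: 1059 − 17 = 1042.
The annual layer at the ice surface is 1907 CE, so the volcanic sulfate spike dates to 1907 − 1042 = 865 CE.

865 CE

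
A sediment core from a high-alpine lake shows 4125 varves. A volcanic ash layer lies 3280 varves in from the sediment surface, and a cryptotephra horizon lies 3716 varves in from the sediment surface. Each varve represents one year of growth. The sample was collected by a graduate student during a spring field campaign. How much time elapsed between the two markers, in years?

Separation: 3716 − 3280 = 436 varves.
At one varve per year, 436 years elapsed between them.

436 years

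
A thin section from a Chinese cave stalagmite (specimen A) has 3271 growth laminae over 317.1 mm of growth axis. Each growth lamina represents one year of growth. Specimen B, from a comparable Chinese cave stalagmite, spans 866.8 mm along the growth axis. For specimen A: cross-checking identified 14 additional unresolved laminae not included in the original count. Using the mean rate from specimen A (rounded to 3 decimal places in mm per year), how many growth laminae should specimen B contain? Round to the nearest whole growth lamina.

Specimen A: after corrections the count is 3271 + 14 = 3285 growth laminae.
A: 317.1 mm over 3285 years gives 317.1 / 3285 ≈ 0.097 mm per year.
Specimen B: 866.8 mm / 0.097 mm per year = 8936.08 years ≈ 8936 growth laminae.

8936 growth laminae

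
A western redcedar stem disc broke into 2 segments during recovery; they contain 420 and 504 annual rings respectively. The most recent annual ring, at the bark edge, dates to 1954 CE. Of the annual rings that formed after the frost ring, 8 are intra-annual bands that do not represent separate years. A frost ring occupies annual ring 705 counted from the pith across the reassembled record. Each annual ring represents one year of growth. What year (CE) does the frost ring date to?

1743 CE

Total annual rings = 420 + 504 = 924.
924 − 705 = 219 annual rings lie beyond the frost ring toward the bark edge.
219 − 8 false = 211 true annual rings after the frost ring.
1954 − 211 = 1743 CE.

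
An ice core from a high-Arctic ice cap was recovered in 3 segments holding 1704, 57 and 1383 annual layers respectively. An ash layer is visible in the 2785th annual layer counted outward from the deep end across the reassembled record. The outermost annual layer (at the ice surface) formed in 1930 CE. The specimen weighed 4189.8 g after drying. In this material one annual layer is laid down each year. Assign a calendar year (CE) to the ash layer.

Total annual layers = 1704 + 57 + 1383 = 3144.
The ash layer sits at annual layer 2785 from the deep end, so 3144 − 2785 = 359 annual layers formed after it.
Counting back 359 years from 1930 CE places the ash layer in 1930 − 359 = 1571 CE.

1571 CE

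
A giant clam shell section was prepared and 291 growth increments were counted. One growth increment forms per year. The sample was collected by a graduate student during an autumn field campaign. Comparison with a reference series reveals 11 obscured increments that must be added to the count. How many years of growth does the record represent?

After corrections the count is 291 + 11 = 302 growth increments.
One growth increment per year makes the duration 302 years.

302 years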